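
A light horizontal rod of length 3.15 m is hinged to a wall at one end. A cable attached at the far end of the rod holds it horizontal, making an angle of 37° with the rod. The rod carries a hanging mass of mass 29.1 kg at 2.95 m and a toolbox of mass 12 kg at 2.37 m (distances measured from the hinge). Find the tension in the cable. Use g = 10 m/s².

About the hinge:
Hanging mass: 29.1 × 10 = 291 N down at 2.95 m → arm 2.95 m, τ = 291 × 2.95 = 858.5 N·m clockwise.
Toolbox: 12 × 10 = 120 N down at 2.37 m → arm 2.37 m, τ = 120 × 2.37 = 284.4 N·m clockwise.
Total clockwise load moment = 1143 N·m.
The cable tension T acts at 3.15 m; only its component perpendicular to the rod, T sinθ, produces torque. sin 37° = 0.6018.
Balancing moments: T × 3.15 × 0.6018 = 1143, giving T = 1143 / 1.896 = 603 N.

T ≈ 603 N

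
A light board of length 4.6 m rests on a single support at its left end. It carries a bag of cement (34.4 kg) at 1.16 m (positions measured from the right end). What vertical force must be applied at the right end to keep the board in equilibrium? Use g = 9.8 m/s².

F ≈ 252 N

Choose the left end as the axis so the unknown pivot reaction has zero arm there.
Bag of cement: 34.4 × 9.8 = 337.1 N down at 1.16 m → arm 3.44 m, τ = 337.1 × 3.44 = 1160 N·m clockwise.
Net moment of the loads = 1160 N·m clockwise.
The upward force F acts at the right end, arm 4.6 m, giving F × 4.6 counterclockwise.
Setting net torque to zero: F × 4.6 = 1160 → F = 1160 / 4.6 = 252 N.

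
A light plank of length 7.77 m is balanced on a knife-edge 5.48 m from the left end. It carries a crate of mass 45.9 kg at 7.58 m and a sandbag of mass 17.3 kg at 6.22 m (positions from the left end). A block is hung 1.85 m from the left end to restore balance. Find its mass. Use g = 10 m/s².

m ≈ 30.1 kg

Sum moments about the knife-edge (at 5.48 m from the left end) (the support reaction has zero arm there).
Crate: 45.9 × 10 = 459 N down at 7.58 m → arm 2.1 m, τ = 459 × 2.1 = 963.9 N·m clockwise.
Sandbag: 17.3 × 10 = 173 N down at 6.22 m → arm 0.74 m, τ = 173 × 0.74 = 128 N·m clockwise.
Net moment of known loads = 1092 N·m clockwise.
An unknown mass m at 1.85 m has arm 3.63 m; its moment is m·g·3.63 counterclockwise.
Στ = 0 ⇒ m × 10 × 3.63 = 1092 ⇒ m = 1092 / (10 × 3.63) = 30.1 kg.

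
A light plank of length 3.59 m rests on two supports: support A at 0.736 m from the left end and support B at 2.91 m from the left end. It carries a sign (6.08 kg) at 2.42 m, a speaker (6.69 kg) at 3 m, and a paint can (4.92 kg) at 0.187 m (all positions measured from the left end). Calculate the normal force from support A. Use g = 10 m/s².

Take moments about support B.
Sign: 6.08 × 10 = 60.8 N down at 2.42 m → arm 0.49 m, τ = 60.8 × 0.49 = 29.79 N·m counterclockwise.
Speaker: 6.69 × 10 = 66.9 N down at 3 m → arm 0.09 m, τ = 66.9 × 0.09 = 6.021 N·m clockwise.
Paint can: 4.92 × 10 = 49.2 N down at 0.187 m → arm 2.723 m, τ = 49.2 × 2.723 = 134 N·m counterclockwise.
Net load moment about support B = 157.8 N·m counterclockwise.
Reaction R at support A is upward at 0.736 m, arm 2.174 m → moment R × 2.174 clockwise.
Στ = 0 ⇒ R × 2.174 = 157.8 ⇒ R = 72.6 N.

R_A ≈ 72.6 N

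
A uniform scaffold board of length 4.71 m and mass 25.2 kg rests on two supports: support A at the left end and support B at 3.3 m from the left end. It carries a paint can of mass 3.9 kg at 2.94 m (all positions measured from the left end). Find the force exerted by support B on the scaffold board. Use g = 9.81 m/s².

Choose support A as the axis so its reaction then has zero moment arm.
Beam weight: 25.2 × 9.81 = 247.2 N down at 2.355 m → arm 2.355 m, τ = 247.2 × 2.355 = 582.2 N·m clockwise.
Paint can: 3.9 × 9.81 = 38.26 N down at 2.94 m → arm 2.94 m, τ = 38.26 × 2.94 = 112.5 N·m clockwise.
Net load moment about support A = 694.7 N·m clockwise.
Reaction R at support B is upward at 3.3 m, arm 3.3 m → moment R × 3.3 counterclockwise.
Στ = 0 ⇒ R × 3.3 = 694.7 ⇒ R = 211 N.

R_B ≈ 211 N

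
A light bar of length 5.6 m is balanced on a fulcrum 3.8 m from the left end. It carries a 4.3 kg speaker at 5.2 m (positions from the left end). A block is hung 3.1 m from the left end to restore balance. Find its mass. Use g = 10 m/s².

Taking torques about the fulcrum (at 3.8 m from the left end):
Speaker: 4.3 × 10 = 43 N down at 5.2 m → arm 1.4 m, τ = 43 × 1.4 = 60.2 N·m clockwise.
Net moment of known loads = 60.2 N·m clockwise.
An unknown mass m at 3.1 m has arm 0.7 m; its moment is m·g·0.7 counterclockwise.
Balancing moments: m × 10 × 0.7 = 60.2, giving m = 60.2 / (10 × 0.7) = 8.6 kg.

m ≈ 8.6 kg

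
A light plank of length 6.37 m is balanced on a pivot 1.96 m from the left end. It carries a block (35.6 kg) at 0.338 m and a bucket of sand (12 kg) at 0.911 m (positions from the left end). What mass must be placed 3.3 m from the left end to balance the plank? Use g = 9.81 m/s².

Take moments about the pivot (at 1.96 m from the left end).
Block: 35.6 × 9.81 = 349.2 N down at 0.338 m → arm 1.622 m, τ = 349.2 × 1.622 = 566.4 N·m counterclockwise.
Bucket of sand: 12 × 9.81 = 117.7 N down at 0.911 m → arm 1.049 m, τ = 117.7 × 1.049 = 123.5 N·m counterclockwise.
Net moment of known loads = 689.9 N·m counterclockwise.
An unknown mass m at 3.3 m has arm 1.34 m; its moment is m·g·1.34 clockwise.
Setting net torque to zero: m × 9.81 × 1.34 = 689.9 → m = 689.9 / (9.81 × 1.34) = 52.5 kg.

m ≈ 52.5 kg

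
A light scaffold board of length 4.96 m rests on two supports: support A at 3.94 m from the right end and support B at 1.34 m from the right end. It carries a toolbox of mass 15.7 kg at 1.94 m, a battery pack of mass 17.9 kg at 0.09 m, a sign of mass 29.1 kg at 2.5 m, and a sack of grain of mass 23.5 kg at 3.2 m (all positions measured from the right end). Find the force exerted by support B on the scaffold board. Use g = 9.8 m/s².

Choose support A as the axis so its reaction then has zero moment arm.
Toolbox: 15.7 × 9.8 = 153.9 N down at 1.94 m → arm 2 m, τ = 153.9 × 2 = 307.8 N·m clockwise.
Battery pack: 17.9 × 9.8 = 175.4 N down at 0.09 m → arm 3.85 m, τ = 175.4 × 3.85 = 675.3 N·m clockwise.
Sign: 29.1 × 9.8 = 285.2 N down at 2.5 m → arm 1.44 m, τ = 285.2 × 1.44 = 410.7 N·m clockwise.
Sack of grain: 23.5 × 9.8 = 230.3 N down at 3.2 m → arm 0.74 m, τ = 230.3 × 0.74 = 170.4 N·m clockwise.
Net load moment about support A = 1564 N·m clockwise.
Reaction R at support B is upward at 1.34 m, arm 2.6 m → moment R × 2.6 counterclockwise.
Setting net torque to zero: R × 2.6 = 1564 → R = 602 N.

R_B ≈ 602 N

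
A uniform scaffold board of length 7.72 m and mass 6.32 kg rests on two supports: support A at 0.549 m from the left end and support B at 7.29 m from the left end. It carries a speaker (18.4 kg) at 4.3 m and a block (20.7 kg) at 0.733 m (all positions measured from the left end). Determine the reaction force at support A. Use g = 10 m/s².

R_A ≈ 315 N

Taking torques about support B:
Beam weight: 6.32 × 10 = 63.2 N down at 3.86 m → arm 3.43 m, τ = 63.2 × 3.43 = 216.8 N·m counterclockwise.
Speaker: 18.4 × 10 = 184 N down at 4.3 m → arm 2.99 m, τ = 184 × 2.99 = 550.2 N·m counterclockwise.
Block: 20.7 × 10 = 207 N down at 0.733 m → arm 6.557 m, τ = 207 × 6.557 = 1357 N·m counterclockwise.
Net load moment about support B = 2124 N·m counterclockwise.
Reaction R at support A is upward at 0.549 m, arm 6.741 m → moment R × 6.741 clockwise.
Στ = 0 ⇒ R × 6.741 = 2124 ⇒ R = 315 N.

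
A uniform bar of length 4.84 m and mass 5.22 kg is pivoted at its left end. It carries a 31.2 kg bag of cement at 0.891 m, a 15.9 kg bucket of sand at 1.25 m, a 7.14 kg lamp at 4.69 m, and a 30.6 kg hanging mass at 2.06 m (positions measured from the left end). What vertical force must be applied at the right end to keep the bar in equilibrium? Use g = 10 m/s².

F ≈ 324 N

About the left end:
Beam weight: 5.22 × 10 = 52.2 N down at 2.42 m → arm 2.42 m, τ = 52.2 × 2.42 = 126.3 N·m clockwise.
Bag of cement: 31.2 × 10 = 312 N down at 0.891 m → arm 0.891 m, τ = 312 × 0.891 = 278 N·m clockwise.
Bucket of sand: 15.9 × 10 = 159 N down at 1.25 m → arm 1.25 m, τ = 159 × 1.25 = 198.8 N·m clockwise.
Lamp: 7.14 × 10 = 71.4 N down at 4.69 m → arm 4.69 m, τ = 71.4 × 4.69 = 334.9 N·m clockwise.
Hanging mass: 30.6 × 10 = 306 N down at 2.06 m → arm 2.06 m, τ = 306 × 2.06 = 630.4 N·m clockwise.
Net moment of the loads = 1568 N·m clockwise.
The upward force F acts at the right end, arm 4.84 m, giving F × 4.84 counterclockwise.
Balancing moments: F × 4.84 = 1568, giving F = 1568 / 4.84 = 324 N.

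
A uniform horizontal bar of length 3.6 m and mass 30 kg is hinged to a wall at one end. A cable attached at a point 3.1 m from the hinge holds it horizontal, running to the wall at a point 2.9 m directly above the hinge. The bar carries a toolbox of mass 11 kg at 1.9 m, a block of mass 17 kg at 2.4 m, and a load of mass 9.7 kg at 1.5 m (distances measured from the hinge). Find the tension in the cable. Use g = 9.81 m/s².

T ≈ 603 N

Choose the hinge as the axis so the unknown hinge reaction has zero arm there.
Beam weight: 30 × 9.81 = 294.3 N down at 1.8 m → arm 1.8 m, τ = 294.3 × 1.8 = 529.7 N·m clockwise.
Toolbox: 11 × 9.81 = 107.9 N down at 1.9 m → arm 1.9 m, τ = 107.9 × 1.9 = 205 N·m clockwise.
Block: 17 × 9.81 = 166.8 N down at 2.4 m → arm 2.4 m, τ = 166.8 × 2.4 = 400.3 N·m clockwise.
Load: 9.7 × 9.81 = 95.16 N down at 1.5 m → arm 1.5 m, τ = 95.16 × 1.5 = 142.7 N·m clockwise.
Total clockwise load moment = 1278 N·m.
The cable tension T acts at 3.1 m; only its component perpendicular to the bar, T sinθ, produces torque. sinθ = h/√(h²+d²) = 2.9/√(2.9²+3.1²) = 0.6832.
For rotational equilibrium, T × 3.1 × 0.6832 = 1278, so T = 1278 / 2.118 = 603 N.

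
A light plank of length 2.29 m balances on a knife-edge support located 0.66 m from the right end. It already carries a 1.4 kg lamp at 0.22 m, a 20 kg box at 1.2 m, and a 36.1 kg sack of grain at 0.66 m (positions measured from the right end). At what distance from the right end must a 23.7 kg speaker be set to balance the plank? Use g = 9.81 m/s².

Taking torques about the knife-edge support (at 0.66 m from the right end):
Lamp: 1.4 × 9.81 = 13.73 N down at 0.22 m → arm 0.44 m, τ = 13.73 × 0.44 = 6.041 N·m clockwise.
Box: 20 × 9.81 = 196.2 N down at 1.2 m → arm 0.54 m, τ = 196.2 × 0.54 = 105.9 N·m counterclockwise.
Sack of grain: acts at the knife-edge support, moment arm 0 → no torque.
Net moment of existing loads = 99.86 N·m counterclockwise.
The speaker weighs 23.7 × 9.81 = 232.5 N and must supply an equal clockwise moment, so its lever arm about the knife-edge support is 99.86 / 232.5 = 0.43 m.
That puts it at 0.66 − 0.43 = 0.23 m from the right end.

x ≈ 0.23 m from the right end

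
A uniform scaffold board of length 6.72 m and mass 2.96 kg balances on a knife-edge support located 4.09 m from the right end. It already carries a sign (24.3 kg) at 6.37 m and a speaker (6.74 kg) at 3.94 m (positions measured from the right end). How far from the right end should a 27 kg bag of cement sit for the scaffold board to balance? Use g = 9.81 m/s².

x ≈ 2.16 m from the right end

Sum moments about the knife-edge support (at 4.09 m from the right end) (the support reaction has zero arm there).
Beam weight: 2.96 × 9.81 = 29.04 N down at 3.36 m → arm 0.73 m, τ = 29.04 × 0.73 = 21.2 N·m clockwise.
Sign: 24.3 × 9.81 = 238.4 N down at 6.37 m → arm 2.28 m, τ = 238.4 × 2.28 = 543.6 N·m counterclockwise.
Speaker: 6.74 × 9.81 = 66.12 N down at 3.94 m → arm 0.15 m, τ = 66.12 × 0.15 = 9.918 N·m clockwise.
Net moment of existing loads = 512.5 N·m counterclockwise.
The bag of cement weighs 27 × 9.81 = 264.9 N and must supply an equal clockwise moment, so its lever arm about the knife-edge support is 512.5 / 264.9 = 1.93 m.
That puts it at 4.09 − 1.93 = 2.16 m from the right end.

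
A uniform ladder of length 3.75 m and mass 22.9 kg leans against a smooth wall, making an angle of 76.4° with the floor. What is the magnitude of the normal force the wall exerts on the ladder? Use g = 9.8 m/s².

N_wall ≈ 27.1 N

Take moments about the foot of the ladder.
Ladder weight 22.9×9.8 = 224.4 N acts at 1.875 m along the ladder; its horizontal arm is 1.875·cos76.4° = 0.4409 m → τ = 98.94 N·m clockwise.
Wall normal N acts horizontally at the top; its moment arm is the height L sinθ = 3.75·sin76.4° = 3.645 m, counterclockwise.
For rotational equilibrium, N × 3.645 = 98.94, so N = 27.1 N.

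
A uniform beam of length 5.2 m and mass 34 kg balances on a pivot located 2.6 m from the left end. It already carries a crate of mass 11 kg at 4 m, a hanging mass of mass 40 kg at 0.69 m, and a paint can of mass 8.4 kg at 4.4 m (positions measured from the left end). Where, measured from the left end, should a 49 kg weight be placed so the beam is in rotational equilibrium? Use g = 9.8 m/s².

Take moments about the pivot (at 2.6 m from the left end).
Beam weight: acts at the pivot, moment arm 0 → no torque.
Crate: 11 × 9.8 = 107.8 N down at 4 m → arm 1.4 m, τ = 107.8 × 1.4 = 150.9 N·m clockwise.
Hanging mass: 40 × 9.8 = 392 N down at 0.69 m → arm 1.91 m, τ = 392 × 1.91 = 748.7 N·m counterclockwise.
Paint can: 8.4 × 9.8 = 82.32 N down at 4.4 m → arm 1.8 m, τ = 82.32 × 1.8 = 148.2 N·m clockwise.
Net moment of existing loads = 449.6 N·m counterclockwise.
The weight weighs 49 × 9.8 = 480.2 N and must supply an equal clockwise moment, so its lever arm about the pivot is 449.6 / 480.2 = 0.936 m.
That puts it at 2.6 + 0.936 = 3.54 m from the left end.

x ≈ 3.54 m from the left end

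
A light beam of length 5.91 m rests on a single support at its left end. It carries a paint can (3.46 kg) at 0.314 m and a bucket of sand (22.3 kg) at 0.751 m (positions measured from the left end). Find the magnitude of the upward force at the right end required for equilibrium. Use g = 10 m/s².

F ≈ 30.2 N

Choose the left end as the axis so the unknown pivot reaction has zero arm there.
Paint can: 3.46 × 10 = 34.6 N down at 0.314 m → arm 0.314 m, τ = 34.6 × 0.314 = 10.86 N·m clockwise.
Bucket of sand: 22.3 × 10 = 223 N down at 0.751 m → arm 0.751 m, τ = 223 × 0.751 = 167.5 N·m clockwise.
Net moment of the loads = 178.4 N·m clockwise.
The upward force F acts at the right end, arm 5.91 m, giving F × 5.91 counterclockwise.
Setting net torque to zero: F × 5.91 = 178.4 → F = 178.4 / 5.91 = 30.2 N.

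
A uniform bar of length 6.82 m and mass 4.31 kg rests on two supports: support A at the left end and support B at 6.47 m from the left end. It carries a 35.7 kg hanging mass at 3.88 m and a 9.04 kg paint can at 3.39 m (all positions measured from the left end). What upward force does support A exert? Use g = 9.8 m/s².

R_A ≈ 202 N

Sum moments about support B (its reaction then has zero moment arm).
Beam weight: 4.31 × 9.8 = 42.24 N down at 3.41 m → arm 3.06 m, τ = 42.24 × 3.06 = 129.3 N·m counterclockwise.
Hanging mass: 35.7 × 9.8 = 349.9 N down at 3.88 m → arm 2.59 m, τ = 349.9 × 2.59 = 906.2 N·m counterclockwise.
Paint can: 9.04 × 9.8 = 88.59 N down at 3.39 m → arm 3.08 m, τ = 88.59 × 3.08 = 272.9 N·m counterclockwise.
Net load moment about support B = 1308 N·m counterclockwise.
Reaction R at support A is upward at 0 m, arm 6.47 m → moment R × 6.47 clockwise.
Στ = 0 ⇒ R × 6.47 = 1308 ⇒ R = 202 N.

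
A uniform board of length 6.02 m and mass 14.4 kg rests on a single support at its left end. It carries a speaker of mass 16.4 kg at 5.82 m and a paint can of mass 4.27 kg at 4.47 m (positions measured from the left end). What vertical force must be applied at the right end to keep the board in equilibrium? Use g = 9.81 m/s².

Sum moments about the left end (the unknown pivot reaction has zero arm there).
Beam weight: 14.4 × 9.81 = 141.3 N down at 3.01 m → arm 3.01 m, τ = 141.3 × 3.01 = 425.3 N·m clockwise.
Speaker: 16.4 × 9.81 = 160.9 N down at 5.82 m → arm 5.82 m, τ = 160.9 × 5.82 = 936.4 N·m clockwise.
Paint can: 4.27 × 9.81 = 41.89 N down at 4.47 m → arm 4.47 m, τ = 41.89 × 4.47 = 187.2 N·m clockwise.
Net moment of the loads = 1549 N·m clockwise.
The upward force F acts at the right end, arm 6.02 m, giving F × 6.02 counterclockwise.
For rotational equilibrium, F × 6.02 = 1549, so F = 1549 / 6.02 = 257 N.

F ≈ 257 N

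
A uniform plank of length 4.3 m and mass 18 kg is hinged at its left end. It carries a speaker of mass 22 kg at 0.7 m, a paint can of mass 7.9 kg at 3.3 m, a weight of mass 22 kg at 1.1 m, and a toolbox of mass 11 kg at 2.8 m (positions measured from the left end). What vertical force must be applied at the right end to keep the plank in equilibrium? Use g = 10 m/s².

Sum moments about the left end (the unknown pivot reaction has zero arm there).
Beam weight: 18 × 10 = 180 N down at 2.15 m → arm 2.15 m, τ = 180 × 2.15 = 387 N·m clockwise.
Speaker: 22 × 10 = 220 N down at 0.7 m → arm 0.7 m, τ = 220 × 0.7 = 154 N·m clockwise.
Paint can: 7.9 × 10 = 79 N down at 3.3 m → arm 3.3 m, τ = 79 × 3.3 = 260.7 N·m clockwise.
Weight: 22 × 10 = 220 N down at 1.1 m → arm 1.1 m, τ = 220 × 1.1 = 242 N·m clockwise.
Toolbox: 11 × 10 = 110 N down at 2.8 m → arm 2.8 m, τ = 110 × 2.8 = 308 N·m clockwise.
Net moment of the loads = 1352 N·m clockwise.
The upward force F acts at the right end, arm 4.3 m, giving F × 4.3 counterclockwise.
Balancing moments: F × 4.3 = 1352, giving F = 1352 / 4.3 = 314 N.

F ≈ 314 N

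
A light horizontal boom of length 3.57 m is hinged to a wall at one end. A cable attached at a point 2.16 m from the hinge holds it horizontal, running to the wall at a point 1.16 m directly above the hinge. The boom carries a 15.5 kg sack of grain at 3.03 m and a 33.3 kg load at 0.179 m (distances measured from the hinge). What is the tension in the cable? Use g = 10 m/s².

T ≈ 518 N

Choose the hinge as the axis so the unknown hinge reaction has zero arm there.
Sack of grain: 15.5 × 10 = 155 N down at 3.03 m → arm 3.03 m, τ = 155 × 3.03 = 469.6 N·m clockwise.
Load: 33.3 × 10 = 333 N down at 0.179 m → arm 0.179 m, τ = 333 × 0.179 = 59.61 N·m clockwise.
Total clockwise load moment = 529.2 N·m.
The cable tension T acts at 2.16 m; only its component perpendicular to the boom, T sinθ, produces torque. sinθ = h/√(h²+d²) = 1.16/√(1.16²+2.16²) = 0.4731.
For rotational equilibrium, T × 2.16 × 0.4731 = 529.2, so T = 529.2 / 1.022 = 518 N.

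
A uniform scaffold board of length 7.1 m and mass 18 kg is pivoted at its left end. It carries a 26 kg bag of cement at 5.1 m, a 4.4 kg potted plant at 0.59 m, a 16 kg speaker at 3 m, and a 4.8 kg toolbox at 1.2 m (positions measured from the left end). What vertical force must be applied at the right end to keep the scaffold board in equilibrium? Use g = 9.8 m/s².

F ≈ 349 N

Sum moments about the left end (the unknown pivot reaction has zero arm there).
Beam weight: 18 × 9.8 = 176.4 N down at 3.55 m → arm 3.55 m, τ = 176.4 × 3.55 = 626.2 N·m clockwise.
Bag of cement: 26 × 9.8 = 254.8 N down at 5.1 m → arm 5.1 m, τ = 254.8 × 5.1 = 1299 N·m clockwise.
Potted plant: 4.4 × 9.8 = 43.12 N down at 0.59 m → arm 0.59 m, τ = 43.12 × 0.59 = 25.44 N·m clockwise.
Speaker: 16 × 9.8 = 156.8 N down at 3 m → arm 3 m, τ = 156.8 × 3 = 470.4 N·m clockwise.
Toolbox: 4.8 × 9.8 = 47.04 N down at 1.2 m → arm 1.2 m, τ = 47.04 × 1.2 = 56.45 N·m clockwise.
Net moment of the loads = 2477 N·m clockwise.
The upward force F acts at the right end, arm 7.1 m, giving F × 7.1 counterclockwise.
For rotational equilibrium, F × 7.1 = 2477, so F = 2477 / 7.1 = 349 N.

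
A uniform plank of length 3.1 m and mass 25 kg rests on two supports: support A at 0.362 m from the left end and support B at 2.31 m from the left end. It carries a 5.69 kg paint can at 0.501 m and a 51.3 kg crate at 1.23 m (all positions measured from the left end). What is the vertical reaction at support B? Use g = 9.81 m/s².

Taking torques about support A:
Beam weight: 25 × 9.81 = 245.2 N down at 1.55 m → arm 1.188 m, τ = 245.2 × 1.188 = 291.3 N·m clockwise.
Paint can: 5.69 × 9.81 = 55.82 N down at 0.501 m → arm 0.139 m, τ = 55.82 × 0.139 = 7.759 N·m clockwise.
Crate: 51.3 × 9.81 = 503.3 N down at 1.23 m → arm 0.868 m, τ = 503.3 × 0.868 = 436.9 N·m clockwise.
Net load moment about support A = 736 N·m clockwise.
Reaction R at support B is upward at 2.31 m, arm 1.948 m → moment R × 1.948 counterclockwise.
Στ = 0 ⇒ R × 1.948 = 736 ⇒ R = 378 N.

R_B ≈ 378 N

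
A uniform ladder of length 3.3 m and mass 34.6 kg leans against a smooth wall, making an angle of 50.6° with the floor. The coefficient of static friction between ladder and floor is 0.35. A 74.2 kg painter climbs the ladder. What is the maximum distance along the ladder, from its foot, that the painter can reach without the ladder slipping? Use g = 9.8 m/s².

Choose the foot of the ladder as the axis so the floor normal and friction both act there and drop out.
Ladder weight 34.6×9.8 = 339.1 N acts at 1.65 m along the ladder; its horizontal arm is 1.65·cos50.6° = 1.047 m → τ = 355 N·m clockwise.
Painter weight 74.2×9.8 = 727.2 N at distance d → arm d·cos50.6° → τ = 727.2·d·0.6347 clockwise.
Wall normal N at the top has arm L sinθ = 2.55 m counterclockwise, so Στ = 0 gives N·2.55 = 355 + 461.6·d.
ΣFy = 0 ⇒ N_floor = 1066 N, so the maximum friction is μ_s·N_floor = 0.35×1066 = 373.1 N. ΣFx = 0 ⇒ N_wall = f, so at the slipping point N = 373.1 N.
Substituting: 373.1×2.55 = 355 + 461.6·d ⇒ d = (951.4 − 355) / 461.6 = 1.29 m.

d ≈ 1.29 m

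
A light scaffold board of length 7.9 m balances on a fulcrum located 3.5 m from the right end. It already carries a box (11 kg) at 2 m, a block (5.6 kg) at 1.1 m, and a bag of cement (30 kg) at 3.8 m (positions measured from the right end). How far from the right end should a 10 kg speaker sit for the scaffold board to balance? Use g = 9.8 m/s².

x ≈ 5.59 m from the right end

Taking torques about the fulcrum (at 3.5 m from the right end):
Box: 11 × 9.8 = 107.8 N down at 2 m → arm 1.5 m, τ = 107.8 × 1.5 = 161.7 N·m clockwise.
Block: 5.6 × 9.8 = 54.88 N down at 1.1 m → arm 2.4 m, τ = 54.88 × 2.4 = 131.7 N·m clockwise.
Bag of cement: 30 × 9.8 = 294 N down at 3.8 m → arm 0.3 m, τ = 294 × 0.3 = 88.2 N·m counterclockwise.
Net moment of existing loads = 205.2 N·m clockwise.
The speaker weighs 10 × 9.8 = 98 N and must supply an equal counterclockwise moment, so its lever arm about the fulcrum is 205.2 / 98 = 2.09 m.
That puts it at 3.5 + 2.09 = 5.59 m from the right end.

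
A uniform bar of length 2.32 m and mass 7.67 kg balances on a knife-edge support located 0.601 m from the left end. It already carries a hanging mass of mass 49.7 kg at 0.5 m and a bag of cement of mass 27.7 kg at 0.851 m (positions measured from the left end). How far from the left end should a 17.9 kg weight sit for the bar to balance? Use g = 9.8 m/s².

Taking torques about the knife-edge support (at 0.601 m from the left end):
Beam weight: 7.67 × 9.8 = 75.17 N down at 1.16 m → arm 0.559 m, τ = 75.17 × 0.559 = 42.02 N·m clockwise.
Hanging mass: 49.7 × 9.8 = 487.1 N down at 0.5 m → arm 0.101 m, τ = 487.1 × 0.101 = 49.2 N·m counterclockwise.
Bag of cement: 27.7 × 9.8 = 271.5 N down at 0.851 m → arm 0.25 m, τ = 271.5 × 0.25 = 67.88 N·m clockwise.
Net moment of existing loads = 60.7 N·m clockwise.
The weight weighs 17.9 × 9.8 = 175.4 N and must supply an equal counterclockwise moment, so its lever arm about the knife-edge support is 60.7 / 175.4 = 0.346 m.
That puts it at 0.601 − 0.346 = 0.255 m from the left end.

x ≈ 0.255 m from the left end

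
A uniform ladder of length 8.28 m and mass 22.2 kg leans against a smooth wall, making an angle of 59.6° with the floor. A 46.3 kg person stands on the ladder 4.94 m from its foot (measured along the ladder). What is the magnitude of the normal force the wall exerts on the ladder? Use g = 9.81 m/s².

Taking torques about the foot of the ladder:
Ladder weight 22.2×9.81 = 217.8 N acts at 4.14 m along the ladder; its horizontal arm is 4.14·cos59.6° = 2.095 m → τ = 456.3 N·m clockwise.
Person: 46.3×9.81 = 454.2 N at 4.94 m → arm 2.5 m → τ = 1136 N·m clockwise.
Wall normal N acts horizontally at the top; its moment arm is the height L sinθ = 8.28·sin59.6° = 7.142 m, counterclockwise.
Στ = 0 ⇒ N × 7.142 = 1592 ⇒ N = 223 N.

N_wall ≈ 223 N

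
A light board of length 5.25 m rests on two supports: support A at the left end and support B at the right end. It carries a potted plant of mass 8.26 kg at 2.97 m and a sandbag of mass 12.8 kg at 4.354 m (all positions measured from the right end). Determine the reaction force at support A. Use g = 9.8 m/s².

R_A ≈ 150 N

Take moments about support B.
Potted plant: 8.26 × 9.8 = 80.95 N down at 2.97 m → arm 2.97 m, τ = 80.95 × 2.97 = 240.4 N·m counterclockwise.
Sandbag: 12.8 × 9.8 = 125.4 N down at 4.354 m → arm 4.354 m, τ = 125.4 × 4.354 = 546 N·m counterclockwise.
Net load moment about support B = 786.4 N·m counterclockwise.
Reaction R at support A is upward at 5.25 m, arm 5.25 m → moment R × 5.25 clockwise.
Στ = 0 ⇒ R × 5.25 = 786.4 ⇒ R = 150 N.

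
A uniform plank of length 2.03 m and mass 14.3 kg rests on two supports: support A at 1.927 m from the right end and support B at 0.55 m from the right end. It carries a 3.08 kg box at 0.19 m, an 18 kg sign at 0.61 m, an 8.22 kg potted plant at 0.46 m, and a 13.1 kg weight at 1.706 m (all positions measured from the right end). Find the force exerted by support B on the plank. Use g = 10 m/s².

R_B ≈ 414 N

Taking torques about support A:
Beam weight: 14.3 × 10 = 143 N down at 1.015 m → arm 0.912 m, τ = 143 × 0.912 = 130.4 N·m clockwise.
Box: 3.08 × 10 = 30.8 N down at 0.19 m → arm 1.737 m, τ = 30.8 × 1.737 = 53.5 N·m clockwise.
Sign: 18 × 10 = 180 N down at 0.61 m → arm 1.317 m, τ = 180 × 1.317 = 237.1 N·m clockwise.
Potted plant: 8.22 × 10 = 82.2 N down at 0.46 m → arm 1.467 m, τ = 82.2 × 1.467 = 120.6 N·m clockwise.
Weight: 13.1 × 10 = 131 N down at 1.706 m → arm 0.221 m, τ = 131 × 0.221 = 28.95 N·m clockwise.
Net load moment about support A = 570.6 N·m clockwise.
Reaction R at support B is upward at 0.55 m, arm 1.377 m → moment R × 1.377 counterclockwise.
Balancing moments: R × 1.377 = 570.6, giving R = 414 N.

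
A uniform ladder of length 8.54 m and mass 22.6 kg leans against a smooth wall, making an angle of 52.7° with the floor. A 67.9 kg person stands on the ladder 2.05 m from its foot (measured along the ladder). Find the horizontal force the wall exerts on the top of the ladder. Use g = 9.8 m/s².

N_wall ≈ 206 N

Taking torques about the foot of the ladder:
Ladder weight 22.6×9.8 = 221.5 N acts at 4.27 m along the ladder; its horizontal arm is 4.27·cos52.7° = 2.588 m → τ = 573.2 N·m clockwise.
Person: 67.9×9.8 = 665.4 N at 2.05 m → arm 1.242 m → τ = 826.4 N·m clockwise.
Wall normal N acts horizontally at the top; its moment arm is the height L sinθ = 8.54·sin52.7° = 6.793 m, counterclockwise.
Setting net torque to zero: N × 6.793 = 1400 → N = 206 N.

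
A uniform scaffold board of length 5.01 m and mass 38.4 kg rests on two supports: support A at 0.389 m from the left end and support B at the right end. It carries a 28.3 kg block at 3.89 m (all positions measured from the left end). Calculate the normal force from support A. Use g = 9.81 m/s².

Take moments about support B.
Beam weight: 38.4 × 9.81 = 376.7 N down at 2.505 m → arm 2.505 m, τ = 376.7 × 2.505 = 943.6 N·m counterclockwise.
Block: 28.3 × 9.81 = 277.6 N down at 3.89 m → arm 1.12 m, τ = 277.6 × 1.12 = 310.9 N·m counterclockwise.
Net load moment about support B = 1254 N·m counterclockwise.
Reaction R at support A is upward at 0.389 m, arm 4.621 m → moment R × 4.621 clockwise.
For rotational equilibrium, R × 4.621 = 1254, so R = 271 N.

R_A ≈ 271 N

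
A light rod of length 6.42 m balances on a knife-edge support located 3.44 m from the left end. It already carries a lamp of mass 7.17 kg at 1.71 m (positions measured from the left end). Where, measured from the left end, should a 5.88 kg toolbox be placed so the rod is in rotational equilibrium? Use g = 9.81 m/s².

Choose the knife-edge support (at 3.44 m from the left end) as the axis so the support reaction has zero arm there.
Lamp: 7.17 × 9.81 = 70.34 N down at 1.71 m → arm 1.73 m, τ = 70.34 × 1.73 = 121.7 N·m counterclockwise.
Net moment of existing loads = 121.7 N·m counterclockwise.
The toolbox weighs 5.88 × 9.81 = 57.68 N and must supply an equal clockwise moment, so its lever arm about the knife-edge support is 121.7 / 57.68 = 2.11 m.
That puts it at 3.44 + 2.11 = 5.55 m from the left end.

x ≈ 5.55 m from the left end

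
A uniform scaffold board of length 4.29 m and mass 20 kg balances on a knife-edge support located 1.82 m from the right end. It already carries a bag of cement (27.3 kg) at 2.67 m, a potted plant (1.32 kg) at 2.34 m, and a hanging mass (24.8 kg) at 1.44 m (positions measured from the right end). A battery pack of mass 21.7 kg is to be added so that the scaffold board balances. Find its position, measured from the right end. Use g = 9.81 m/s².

x ≈ 0.854 m from the right end

Taking torques about the knife-edge support (at 1.82 m from the right end):
Beam weight: 20 × 9.81 = 196.2 N down at 2.145 m → arm 0.325 m, τ = 196.2 × 0.325 = 63.77 N·m counterclockwise.
Bag of cement: 27.3 × 9.81 = 267.8 N down at 2.67 m → arm 0.85 m, τ = 267.8 × 0.85 = 227.6 N·m counterclockwise.
Potted plant: 1.32 × 9.81 = 12.95 N down at 2.34 m → arm 0.52 m, τ = 12.95 × 0.52 = 6.734 N·m counterclockwise.
Hanging mass: 24.8 × 9.81 = 243.3 N down at 1.44 m → arm 0.38 m, τ = 243.3 × 0.38 = 92.45 N·m clockwise.
Net moment of existing loads = 205.7 N·m counterclockwise.
The battery pack weighs 21.7 × 9.81 = 212.9 N and must supply an equal clockwise moment, so its lever arm about the knife-edge support is 205.7 / 212.9 = 0.966 m.
That puts it at 1.82 − 0.966 = 0.854 m from the right end.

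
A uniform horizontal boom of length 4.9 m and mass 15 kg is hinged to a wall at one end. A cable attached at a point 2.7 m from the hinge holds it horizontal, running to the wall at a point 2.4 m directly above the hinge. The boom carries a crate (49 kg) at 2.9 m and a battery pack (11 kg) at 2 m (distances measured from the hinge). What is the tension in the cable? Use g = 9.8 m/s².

T ≈ 1100 N

Sum moments about the hinge (the unknown hinge reaction has zero arm there).
Beam weight: 15 × 9.8 = 147 N down at 2.45 m → arm 2.45 m, τ = 147 × 2.45 = 360.2 N·m clockwise.
Crate: 49 × 9.8 = 480.2 N down at 2.9 m → arm 2.9 m, τ = 480.2 × 2.9 = 1393 N·m clockwise.
Battery pack: 11 × 9.8 = 107.8 N down at 2 m → arm 2 m, τ = 107.8 × 2 = 215.6 N·m clockwise.
Total clockwise load moment = 1969 N·m.
The cable tension T acts at 2.7 m; only its component perpendicular to the boom, T sinθ, produces torque. sinθ = h/√(h²+d²) = 2.4/√(2.4²+2.7²) = 0.6644.
Στ = 0 ⇒ T × 2.7 × 0.6644 = 1969 ⇒ T = 1969 / 1.794 = 1100 N.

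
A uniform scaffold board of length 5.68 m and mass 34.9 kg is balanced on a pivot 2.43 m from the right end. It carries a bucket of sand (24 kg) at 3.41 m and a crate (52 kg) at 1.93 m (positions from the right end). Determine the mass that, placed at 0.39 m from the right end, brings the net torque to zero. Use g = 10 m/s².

m ≈ 5.8 kg

Take moments about the pivot (at 2.43 m from the right end).
Beam weight: 34.9 × 10 = 349 N down at 2.84 m → arm 0.41 m, τ = 349 × 0.41 = 143.1 N·m counterclockwise.
Bucket of sand: 24 × 10 = 240 N down at 3.41 m → arm 0.98 m, τ = 240 × 0.98 = 235.2 N·m counterclockwise.
Crate: 52 × 10 = 520 N down at 1.93 m → arm 0.5 m, τ = 520 × 0.5 = 260 N·m clockwise.
Net moment of known loads = 118.3 N·m counterclockwise.
An unknown mass m at 0.39 m has arm 2.04 m; its moment is m·g·2.04 clockwise.
For rotational equilibrium, m × 10 × 2.04 = 118.3, so m = 118.3 / (10 × 2.04) = 5.8 kg.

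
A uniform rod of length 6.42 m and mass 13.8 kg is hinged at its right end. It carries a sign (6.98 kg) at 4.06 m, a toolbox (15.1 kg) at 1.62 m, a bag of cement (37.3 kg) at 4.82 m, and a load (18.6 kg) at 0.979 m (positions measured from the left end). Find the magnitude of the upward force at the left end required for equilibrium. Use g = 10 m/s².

F ≈ 458 N

Sum moments about the right end (the unknown pivot reaction has zero arm there).
Beam weight: 13.8 × 10 = 138 N down at 3.21 m → arm 3.21 m, τ = 138 × 3.21 = 443 N·m counterclockwise.
Sign: 6.98 × 10 = 69.8 N down at 4.06 m → arm 2.36 m, τ = 69.8 × 2.36 = 164.7 N·m counterclockwise.
Toolbox: 15.1 × 10 = 151 N down at 1.62 m → arm 4.8 m, τ = 151 × 4.8 = 724.8 N·m counterclockwise.
Bag of cement: 37.3 × 10 = 373 N down at 4.82 m → arm 1.6 m, τ = 373 × 1.6 = 596.8 N·m counterclockwise.
Load: 18.6 × 10 = 186 N down at 0.979 m → arm 5.441 m, τ = 186 × 5.441 = 1012 N·m counterclockwise.
Net moment of the loads = 2941 N·m counterclockwise.
The upward force F acts at the left end, arm 6.42 m, giving F × 6.42 clockwise.
Στ = 0 ⇒ F × 6.42 = 2941 ⇒ F = 2941 / 6.42 = 458 N.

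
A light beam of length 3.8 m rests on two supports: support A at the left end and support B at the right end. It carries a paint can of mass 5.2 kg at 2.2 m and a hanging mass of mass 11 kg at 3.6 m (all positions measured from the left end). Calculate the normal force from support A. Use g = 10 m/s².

R_A ≈ 27.7 N

Sum moments about support B (its reaction then has zero moment arm).
Paint can: 5.2 × 10 = 52 N down at 2.2 m → arm 1.6 m, τ = 52 × 1.6 = 83.2 N·m counterclockwise.
Hanging mass: 11 × 10 = 110 N down at 3.6 m → arm 0.2 m, τ = 110 × 0.2 = 22 N·m counterclockwise.
Net load moment about support B = 105.2 N·m counterclockwise.
Reaction R at support A is upward at 0 m, arm 3.8 m → moment R × 3.8 clockwise.
Balancing moments: R × 3.8 = 105.2, giving R = 27.7 N.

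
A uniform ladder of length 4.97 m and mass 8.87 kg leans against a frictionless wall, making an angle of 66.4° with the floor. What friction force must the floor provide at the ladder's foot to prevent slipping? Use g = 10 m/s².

f ≈ 19.4 N

Choose the foot of the ladder as the axis so the floor normal and friction both act there and drop out.
Ladder weight 8.87×10 = 88.7 N acts at 2.485 m along the ladder; its horizontal arm is 2.485·cos66.4° = 0.9949 m → τ = 88.25 N·m clockwise.
Wall normal N acts horizontally at the top; its moment arm is the height L sinθ = 4.97·sin66.4° = 4.554 m, counterclockwise.
Στ = 0 ⇒ N × 4.554 = 88.25 ⇒ N = 19.4 N.
ΣFx = 0: friction at the foot balances the wall's push, so f = N_wall = 19.4 N.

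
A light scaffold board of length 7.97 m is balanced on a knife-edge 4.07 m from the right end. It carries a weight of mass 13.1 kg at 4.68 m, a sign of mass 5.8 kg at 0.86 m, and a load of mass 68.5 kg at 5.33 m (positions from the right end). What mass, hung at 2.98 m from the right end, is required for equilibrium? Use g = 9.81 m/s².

m ≈ 69.4 kg

Taking torques about the knife-edge (at 4.07 m from the right end):
Weight: 13.1 × 9.81 = 128.5 N down at 4.68 m → arm 0.61 m, τ = 128.5 × 0.61 = 78.39 N·m counterclockwise.
Sign: 5.8 × 9.81 = 56.9 N down at 0.86 m → arm 3.21 m, τ = 56.9 × 3.21 = 182.6 N·m clockwise.
Load: 68.5 × 9.81 = 672 N down at 5.33 m → arm 1.26 m, τ = 672 × 1.26 = 846.7 N·m counterclockwise.
Net moment of known loads = 742.5 N·m counterclockwise.
An unknown mass m at 2.98 m has arm 1.09 m; its moment is m·g·1.09 clockwise.
Στ = 0 ⇒ m × 9.81 × 1.09 = 742.5 ⇒ m = 742.5 / (9.81 × 1.09) = 69.4 kg.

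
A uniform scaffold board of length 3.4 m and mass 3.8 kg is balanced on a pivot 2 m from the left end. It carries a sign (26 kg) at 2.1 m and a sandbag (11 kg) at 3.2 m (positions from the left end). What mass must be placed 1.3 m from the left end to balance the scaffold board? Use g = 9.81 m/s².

Taking torques about the pivot (at 2 m from the left end):
Beam weight: 3.8 × 9.81 = 37.28 N down at 1.7 m → arm 0.3 m, τ = 37.28 × 0.3 = 11.18 N·m counterclockwise.
Sign: 26 × 9.81 = 255.1 N down at 2.1 m → arm 0.1 m, τ = 255.1 × 0.1 = 25.51 N·m clockwise.
Sandbag: 11 × 9.81 = 107.9 N down at 3.2 m → arm 1.2 m, τ = 107.9 × 1.2 = 129.5 N·m clockwise.
Net moment of known loads = 143.8 N·m clockwise.
An unknown mass m at 1.3 m has arm 0.7 m; its moment is m·g·0.7 counterclockwise.
Στ = 0 ⇒ m × 9.81 × 0.7 = 143.8 ⇒ m = 143.8 / (9.81 × 0.7) = 20.9 kg.

m ≈ 20.9 kg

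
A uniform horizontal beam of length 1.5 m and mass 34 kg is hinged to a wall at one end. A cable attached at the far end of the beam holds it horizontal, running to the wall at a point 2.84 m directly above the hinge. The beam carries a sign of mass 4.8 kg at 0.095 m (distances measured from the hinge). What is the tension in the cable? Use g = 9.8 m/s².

Taking torques about the hinge:
Beam weight: 34 × 9.8 = 333.2 N down at 0.75 m → arm 0.75 m, τ = 333.2 × 0.75 = 249.9 N·m clockwise.
Sign: 4.8 × 9.8 = 47.04 N down at 0.095 m → arm 0.095 m, τ = 47.04 × 0.095 = 4.469 N·m clockwise.
Total clockwise load moment = 254.4 N·m.
The cable tension T acts at 1.5 m; only its component perpendicular to the beam, T sinθ, produces torque. sinθ = h/√(h²+d²) = 2.84/√(2.84²+1.5²) = 0.8842.
For rotational equilibrium, T × 1.5 × 0.8842 = 254.4, so T = 254.4 / 1.326 = 192 N.

T ≈ 192 N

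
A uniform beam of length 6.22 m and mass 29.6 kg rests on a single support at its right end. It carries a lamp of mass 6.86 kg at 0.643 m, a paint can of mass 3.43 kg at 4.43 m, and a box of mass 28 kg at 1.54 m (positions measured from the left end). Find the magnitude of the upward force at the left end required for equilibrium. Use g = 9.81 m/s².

Take moments about the right end.
Beam weight: 29.6 × 9.81 = 290.4 N down at 3.11 m → arm 3.11 m, τ = 290.4 × 3.11 = 903.1 N·m counterclockwise.
Lamp: 6.86 × 9.81 = 67.3 N down at 0.643 m → arm 5.577 m, τ = 67.3 × 5.577 = 375.3 N·m counterclockwise.
Paint can: 3.43 × 9.81 = 33.65 N down at 4.43 m → arm 1.79 m, τ = 33.65 × 1.79 = 60.23 N·m counterclockwise.
Box: 28 × 9.81 = 274.7 N down at 1.54 m → arm 4.68 m, τ = 274.7 × 4.68 = 1286 N·m counterclockwise.
Net moment of the loads = 2625 N·m counterclockwise.
The upward force F acts at the left end, arm 6.22 m, giving F × 6.22 clockwise.
Setting net torque to zero: F × 6.22 = 2625 → F = 2625 / 6.22 = 422 N.

F ≈ 422 N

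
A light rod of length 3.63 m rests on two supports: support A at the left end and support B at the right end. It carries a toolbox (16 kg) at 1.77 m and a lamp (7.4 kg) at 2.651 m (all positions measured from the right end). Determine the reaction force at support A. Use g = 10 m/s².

Take moments about support B.
Toolbox: 16 × 10 = 160 N down at 1.77 m → arm 1.77 m, τ = 160 × 1.77 = 283.2 N·m counterclockwise.
Lamp: 7.4 × 10 = 74 N down at 2.651 m → arm 2.651 m, τ = 74 × 2.651 = 196.2 N·m counterclockwise.
Net load moment about support B = 479.4 N·m counterclockwise.
Reaction R at support A is upward at 3.63 m, arm 3.63 m → moment R × 3.63 clockwise.
Στ = 0 ⇒ R × 3.63 = 479.4 ⇒ R = 132 N.

R_A ≈ 132 N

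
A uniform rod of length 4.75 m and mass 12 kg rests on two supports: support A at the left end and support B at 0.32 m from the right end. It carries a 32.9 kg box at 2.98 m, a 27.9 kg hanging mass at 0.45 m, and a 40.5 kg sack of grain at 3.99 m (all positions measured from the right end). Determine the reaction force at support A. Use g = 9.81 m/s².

R_A ≈ 586 N

Sum moments about support B (its reaction then has zero moment arm).
Beam weight: 12 × 9.81 = 117.7 N down at 2.375 m → arm 2.055 m, τ = 117.7 × 2.055 = 241.9 N·m counterclockwise.
Box: 32.9 × 9.81 = 322.7 N down at 2.98 m → arm 2.66 m, τ = 322.7 × 2.66 = 858.4 N·m counterclockwise.
Hanging mass: 27.9 × 9.81 = 273.7 N down at 0.45 m → arm 0.13 m, τ = 273.7 × 0.13 = 35.58 N·m counterclockwise.
Sack of grain: 40.5 × 9.81 = 397.3 N down at 3.99 m → arm 3.67 m, τ = 397.3 × 3.67 = 1458 N·m counterclockwise.
Net load moment about support B = 2594 N·m counterclockwise.
Reaction R at support A is upward at 4.75 m, arm 4.43 m → moment R × 4.43 clockwise.
Setting net torque to zero: R × 4.43 = 2594 → R = 586 N.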